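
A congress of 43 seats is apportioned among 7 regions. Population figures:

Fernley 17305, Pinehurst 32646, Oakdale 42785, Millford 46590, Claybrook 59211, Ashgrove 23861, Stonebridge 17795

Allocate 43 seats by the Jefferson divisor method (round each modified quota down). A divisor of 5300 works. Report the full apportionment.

Fernley 3; Pinehurst 6; Oakdale 8; Millford 8; Claybrook 11; Ashgrove 4; Stonebridge 3

With modified divisor 5300: modified quotas Fernley 3.265, Pinehurst 6.160, Oakdale 8.073, Millford 8.791, Claybrook 11.172, Ashgrove 4.502, Stonebridge 3.358.
Rounding down: Fernley 3, Pinehurst 6, Oakdale 8, Millford 8, Claybrook 11, Ashgrove 4, Stonebridge 3 (total 43).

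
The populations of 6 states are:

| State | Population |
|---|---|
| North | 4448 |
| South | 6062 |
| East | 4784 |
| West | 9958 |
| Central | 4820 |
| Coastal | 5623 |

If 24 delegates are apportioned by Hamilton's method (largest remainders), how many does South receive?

Total 35695; standard divisor 35695/24 ≈ 1487.292.
Standard quotas: North 2.9907, South 4.0759, East 3.2166, West 6.6954, Central 3.2408, Coastal 3.7807.
Lower quotas: North 2, South 4, East 3, West 6, Central 3, Coastal 3 (sum 21, leaving 3 seats).
Remainders in descending order: North 0.9907, Coastal 0.7807, West 0.6954, Central 0.2408, East 0.2166, South 0.0759.
Largest remainders: North, Coastal, West receive the extra seats.
South receives 4.

4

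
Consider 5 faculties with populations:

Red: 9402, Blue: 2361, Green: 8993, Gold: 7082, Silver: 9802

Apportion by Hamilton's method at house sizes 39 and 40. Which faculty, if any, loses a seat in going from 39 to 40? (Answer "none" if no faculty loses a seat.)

At 39 seats: Red 10, Blue 3, Green 9, Gold 7, Silver 10.
At 40 seats: Red 10, Blue 2, Green 10, Gold 8, Silver 10.
Blue drops from 3 to 2.

Blue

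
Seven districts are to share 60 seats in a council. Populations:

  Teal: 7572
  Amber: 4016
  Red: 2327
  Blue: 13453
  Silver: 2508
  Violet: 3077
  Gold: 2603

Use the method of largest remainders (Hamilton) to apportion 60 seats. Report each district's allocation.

Teal: 13; Amber: 7; Red: 4; Blue: 23; Silver: 4; Violet: 5; Gold: 4

Total 35556; standard divisor 35556/60 ≈ 592.6.
Standard quotas: Teal 12.7776, Amber 6.7769, Red 3.9268, Blue 22.7017, Silver 4.2322, Violet 5.1924, Gold 4.3925.
Lower quotas: Teal 12, Amber 6, Red 3, Blue 22, Silver 4, Violet 5, Gold 4 (sum 56, leaving 4 seats).
Remainders in descending order: Red 0.9268, Teal 0.7776, Amber 0.7769, Blue 0.7017, Gold 0.3925, Silver 0.2322, Violet 0.1924.
The surplus seats go to Red, Teal, Amber, Blue.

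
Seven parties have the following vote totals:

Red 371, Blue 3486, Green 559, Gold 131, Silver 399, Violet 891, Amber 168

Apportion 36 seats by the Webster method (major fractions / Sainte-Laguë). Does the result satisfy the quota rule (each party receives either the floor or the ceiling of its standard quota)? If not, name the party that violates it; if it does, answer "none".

Standard quotas: Red 2.224, Blue 20.899, Green 3.351, Gold 0.785, Silver 2.392, Violet 5.342, Amber 1.007.
Webster allocation: Red 2, Blue 22, Green 3, Gold 1, Silver 2, Violet 5, Amber 1.
Blue has quota 20.899 (lower 20, upper 21) but receives 22 — outside the quota interval.

Blue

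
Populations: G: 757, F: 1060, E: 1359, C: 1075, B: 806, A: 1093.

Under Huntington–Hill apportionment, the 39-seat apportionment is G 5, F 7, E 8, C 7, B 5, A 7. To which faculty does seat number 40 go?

Priority for the next seat is population ÷ (√(s·(s+1))).
Priorities: G 138.209, F 141.648, E 160.160, C 143.653, B 147.155, A 146.058.
Highest priority: E.

E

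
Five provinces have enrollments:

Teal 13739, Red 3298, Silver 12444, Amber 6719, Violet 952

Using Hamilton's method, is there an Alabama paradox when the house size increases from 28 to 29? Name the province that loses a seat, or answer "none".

At 28 seats: Teal 10, Red 3, Silver 9, Amber 5, Violet 1.
At 29 seats: Teal 11, Red 2, Silver 10, Amber 5, Violet 1.
Red drops from 3 to 2.

Red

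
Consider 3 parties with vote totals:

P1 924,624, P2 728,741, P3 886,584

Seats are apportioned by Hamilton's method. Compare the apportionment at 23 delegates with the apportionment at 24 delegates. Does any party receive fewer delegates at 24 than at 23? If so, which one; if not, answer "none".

none

At 23 seats: P1 8, P2 7, P3 8.
At 24 seats: P1 9, P2 7, P3 8.
No party's allocation decreased.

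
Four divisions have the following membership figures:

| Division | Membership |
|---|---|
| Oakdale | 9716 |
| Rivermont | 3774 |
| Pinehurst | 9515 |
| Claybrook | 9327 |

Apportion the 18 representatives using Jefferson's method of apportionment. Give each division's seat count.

Oakdale 6; Rivermont 2; Pinehurst 5; Claybrook 5

Standard divisor 32332/18 ≈ 1796.222; standard quotas: Oakdale 5.409, Rivermont 2.101, Pinehurst 5.297, Claybrook 5.193.
Rounding down gives 5, 2, 5, 5 = 17 seats, so the divisor must be adjusted.
With modified divisor 1600: modified quotas Oakdale 6.072, Rivermont 2.359, Pinehurst 5.947, Claybrook 5.829.
Rounding down: Oakdale 6, Rivermont 2, Pinehurst 5, Claybrook 5 (total 18).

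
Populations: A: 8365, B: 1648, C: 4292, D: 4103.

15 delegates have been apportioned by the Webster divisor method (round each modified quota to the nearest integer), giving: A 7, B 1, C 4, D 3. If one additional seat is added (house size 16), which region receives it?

Priority for the next seat is population ÷ (current seats + 0.5).
Priorities: A 1115.333, B 1098.667, C 953.778, D 1172.286.
Highest priority: D.

D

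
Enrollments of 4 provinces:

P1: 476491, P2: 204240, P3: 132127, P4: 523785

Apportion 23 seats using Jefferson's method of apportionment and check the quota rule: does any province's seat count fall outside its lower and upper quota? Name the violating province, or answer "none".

none

Standard quotas: P1 8.199, P2 3.514, P3 2.274, P4 9.013.
Jefferson allocation: P1 9, P2 3, P3 2, P4 9.
Every allocation lies between the lower and upper quota.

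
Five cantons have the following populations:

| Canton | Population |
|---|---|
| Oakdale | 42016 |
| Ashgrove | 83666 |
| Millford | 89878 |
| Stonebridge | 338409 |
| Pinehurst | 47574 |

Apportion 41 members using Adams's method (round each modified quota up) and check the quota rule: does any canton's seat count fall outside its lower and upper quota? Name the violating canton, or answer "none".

Standard quotas: Oakdale 2.864, Ashgrove 5.703, Millford 6.126, Stonebridge 23.065, Pinehurst 3.243.
Adams allocation: Oakdale 3, Ashgrove 6, Millford 6, Stonebridge 22, Pinehurst 4.
Stonebridge has quota 23.065 (lower 23, upper 24) but receives 22 — outside the quota interval.

Stonebridge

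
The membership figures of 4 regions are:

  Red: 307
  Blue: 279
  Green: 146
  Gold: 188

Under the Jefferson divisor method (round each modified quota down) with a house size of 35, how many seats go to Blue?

Standard divisor 920/35 ≈ 26.286; standard quotas: Red 11.679, Blue 10.614, Green 5.554, Gold 7.152.
Rounding down gives 11, 10, 5, 7 = 33 seats, so the divisor must be adjusted.
With modified divisor 25: modified quotas Red 12.280, Blue 11.160, Green 5.840, Gold 7.520.
Rounding down: Red 12, Blue 11, Green 5, Gold 7 (total 35).
Blue receives 11.

11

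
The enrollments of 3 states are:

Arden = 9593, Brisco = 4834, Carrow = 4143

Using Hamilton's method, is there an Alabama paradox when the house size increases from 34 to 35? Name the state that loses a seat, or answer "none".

none

At 34 seats: Arden 17, Brisco 9, Carrow 8.
At 35 seats: Arden 18, Brisco 9, Carrow 8.
No state's allocation decreased.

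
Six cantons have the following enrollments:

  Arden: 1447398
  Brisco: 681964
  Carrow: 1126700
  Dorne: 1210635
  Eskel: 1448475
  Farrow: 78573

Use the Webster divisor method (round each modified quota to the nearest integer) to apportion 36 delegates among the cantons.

Arden=9, Brisco=4, Carrow=7, Dorne=7, Eskel=9, Farrow=0

Standard divisor 5993745/36 ≈ 166492.917; standard quotas: Arden 8.693, Brisco 4.096, Carrow 6.767, Dorne 7.271, Eskel 8.700, Farrow 0.472.
Rounding to the nearest integer gives Arden 9, Brisco 4, Carrow 7, Dorne 7, Eskel 9, Farrow 0 — total 36, matching the house size, so no adjustment is needed.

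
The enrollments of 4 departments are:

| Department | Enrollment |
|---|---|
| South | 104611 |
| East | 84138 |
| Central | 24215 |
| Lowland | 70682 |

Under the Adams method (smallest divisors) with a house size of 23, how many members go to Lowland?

6

Standard divisor 283646/23 ≈ 12332.435; standard quotas: South 8.483, East 6.822, Central 1.964, Lowland 5.731.
Rounding up gives 9, 7, 2, 6 = 24 seats, so the divisor must be adjusted.
With modified divisor 13500: modified quotas South 7.749, East 6.232, Central 1.794, Lowland 5.236.
Rounding up: South 8, East 7, Central 2, Lowland 6 (total 23).
Lowland receives 6.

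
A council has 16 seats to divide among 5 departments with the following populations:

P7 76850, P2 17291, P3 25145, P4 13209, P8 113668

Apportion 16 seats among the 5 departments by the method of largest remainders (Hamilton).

P7: 5, P2: 1, P3: 2, P4: 1, P8: 7

The standard divisor is 246163/16 ≈ 15385.188.
Standard quotas: P7 4.9951, P2 1.1239, P3 1.6344, P4 0.8586, P8 7.3881.
Lower quotas: P7 4, P2 1, P3 1, P4 0, P8 7 (sum 13, leaving 3 seats).
Remainders in descending order: P7 0.9951, P4 0.8586, P3 0.6344, P8 0.3881, P2 0.1239.
The surplus seats go to P7, P4, P3.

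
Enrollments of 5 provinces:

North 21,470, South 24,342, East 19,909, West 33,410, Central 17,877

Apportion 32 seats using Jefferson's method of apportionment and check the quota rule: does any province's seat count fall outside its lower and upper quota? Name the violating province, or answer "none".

none

Standard quotas: North 5.872, South 6.657, East 5.445, West 9.137, Central 4.889.
Jefferson allocation: North 6, South 7, East 5, West 9, Central 5.
Every allocation lies between the lower and upper quota.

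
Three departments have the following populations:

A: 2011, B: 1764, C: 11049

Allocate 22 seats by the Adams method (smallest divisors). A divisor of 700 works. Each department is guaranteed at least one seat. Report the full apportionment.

A 3; B 3; C 16

With modified divisor 700: modified quotas A 2.873, B 2.520, C 15.784.
Rounding up: A 3, B 3, C 16 (total 22).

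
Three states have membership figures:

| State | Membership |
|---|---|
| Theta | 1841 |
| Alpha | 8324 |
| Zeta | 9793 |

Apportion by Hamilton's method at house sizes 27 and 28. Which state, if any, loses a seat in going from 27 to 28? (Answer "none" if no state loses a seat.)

At 27 seats: Theta 3, Alpha 11, Zeta 13.
At 28 seats: Theta 2, Alpha 12, Zeta 14.
Theta drops from 3 to 2.

Theta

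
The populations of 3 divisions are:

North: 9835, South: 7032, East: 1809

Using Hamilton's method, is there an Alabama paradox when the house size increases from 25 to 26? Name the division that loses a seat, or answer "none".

East

At 25 seats: North 13, South 9, East 3.
At 26 seats: North 14, South 10, East 2.
East drops from 3 to 2.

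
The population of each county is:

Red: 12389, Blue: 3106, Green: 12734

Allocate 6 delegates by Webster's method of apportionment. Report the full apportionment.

Standard divisor 28229/6 ≈ 4704.833; standard quotas: Red 2.633, Blue 0.660, Green 2.707.
Rounding to the nearest integer gives 3, 1, 3 = 7 seats, so the divisor must be adjusted.
With modified divisor 5000: modified quotas Red 2.478, Blue 0.621, Green 2.547.
Rounding to the nearest integer: Red 2, Blue 1, Green 3 (total 6).

Red=2, Blue=1, Green=3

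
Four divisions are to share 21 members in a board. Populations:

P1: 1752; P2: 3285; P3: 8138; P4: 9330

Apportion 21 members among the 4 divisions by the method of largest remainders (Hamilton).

P1 2, P2 3, P3 7, P4 9

Total 22505; standard divisor 22505/21 ≈ 1071.667.
Standard quotas: P1 1.6348, P2 3.0653, P3 7.5938, P4 8.7061.
Lower quotas: P1 1, P2 3, P3 7, P4 8 (sum 19, leaving 2 seats).
Remainders in descending order: P4 0.7061, P1 0.6348, P3 0.5938, P2 0.0653.
Largest remainders: P4, P1 receive the extra seats.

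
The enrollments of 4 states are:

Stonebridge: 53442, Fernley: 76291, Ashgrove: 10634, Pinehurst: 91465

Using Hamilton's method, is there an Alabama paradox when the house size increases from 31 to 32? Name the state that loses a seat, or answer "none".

Ashgrove

At 31 seats: Stonebridge 7, Fernley 10, Ashgrove 2, Pinehurst 12.
At 32 seats: Stonebridge 7, Fernley 11, Ashgrove 1, Pinehurst 13.
Ashgrove drops from 2 to 1.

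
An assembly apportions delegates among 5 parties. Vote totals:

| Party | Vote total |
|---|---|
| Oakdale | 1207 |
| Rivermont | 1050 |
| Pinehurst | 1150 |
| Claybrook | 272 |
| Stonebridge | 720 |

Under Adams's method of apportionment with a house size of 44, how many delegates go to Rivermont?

11

Standard divisor 4399/44 ≈ 99.977; standard quotas: Oakdale 12.073, Rivermont 10.502, Pinehurst 11.503, Claybrook 2.721, Stonebridge 7.202.
Rounding up gives 13, 11, 12, 3, 8 = 47 seats, so the divisor must be adjusted.
With modified divisor 104.77: modified quotas Oakdale 11.520, Rivermont 10.022, Pinehurst 10.976, Claybrook 2.596, Stonebridge 6.872.
Rounding up: Oakdale 12, Rivermont 11, Pinehurst 11, Claybrook 3, Stonebridge 7 (total 44).
Rivermont receives 11.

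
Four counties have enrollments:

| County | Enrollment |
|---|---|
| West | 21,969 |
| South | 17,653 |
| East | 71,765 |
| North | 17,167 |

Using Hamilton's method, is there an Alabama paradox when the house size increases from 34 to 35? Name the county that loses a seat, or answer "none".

none

At 34 seats: West 6, South 5, East 19, North 4.
At 35 seats: West 6, South 5, East 19, North 5.
No county's allocation decreased.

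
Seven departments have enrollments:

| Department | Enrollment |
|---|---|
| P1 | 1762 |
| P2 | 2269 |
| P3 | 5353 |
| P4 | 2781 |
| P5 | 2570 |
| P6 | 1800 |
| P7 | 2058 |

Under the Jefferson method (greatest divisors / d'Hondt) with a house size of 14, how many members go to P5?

Standard divisor 18593/14 ≈ 1328.071; standard quotas: P1 1.327, P2 1.708, P3 4.031, P4 2.094, P5 1.935, P6 1.355, P7 1.550.
Rounding down gives 1, 1, 4, 2, 1, 1, 1 = 11 seats, so the divisor must be adjusted.
With modified divisor 1050: modified quotas P1 1.678, P2 2.161, P3 5.098, P4 2.649, P5 2.448, P6 1.714, P7 1.960.
Rounding down: P1 1, P2 2, P3 5, P4 2, P5 2, P6 1, P7 1 (total 14).
P5 receives 2.

2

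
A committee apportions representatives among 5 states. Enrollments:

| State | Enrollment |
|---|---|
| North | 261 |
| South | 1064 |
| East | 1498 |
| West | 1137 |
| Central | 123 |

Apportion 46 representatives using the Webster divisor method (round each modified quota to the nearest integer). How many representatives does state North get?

Standard divisor 4083/46 ≈ 88.761; standard quotas: North 2.940, South 11.987, East 16.877, West 12.810, Central 1.386.
Rounding to the nearest integer gives North 3, South 12, East 17, West 13, Central 1 — total 46, matching the house size, so no adjustment is needed.
North receives 3.

3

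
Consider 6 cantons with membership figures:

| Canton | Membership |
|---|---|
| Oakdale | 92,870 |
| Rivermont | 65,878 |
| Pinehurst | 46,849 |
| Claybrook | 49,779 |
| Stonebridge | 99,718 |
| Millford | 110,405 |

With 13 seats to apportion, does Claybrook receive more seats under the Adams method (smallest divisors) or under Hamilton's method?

Adams: Oakdale 2, Rivermont 2, Pinehurst 1, Claybrook 2, Stonebridge 3, Millford 3.
Hamilton: Oakdale 3, Rivermont 2, Pinehurst 1, Claybrook 1, Stonebridge 3, Millford 3.
Claybrook gets 2 under Adams and 1 under Hamilton.

Adams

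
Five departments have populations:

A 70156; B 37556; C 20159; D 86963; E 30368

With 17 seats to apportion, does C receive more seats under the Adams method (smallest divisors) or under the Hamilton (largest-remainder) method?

Adams

Adams: A 5, B 3, C 2, D 5, E 2.
Hamilton: A 5, B 3, C 1, D 6, E 2.
C gets 2 under Adams and 1 under Hamilton.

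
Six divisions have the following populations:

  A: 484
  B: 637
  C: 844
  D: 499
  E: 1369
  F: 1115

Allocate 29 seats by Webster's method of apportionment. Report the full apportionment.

A 3, B 4, C 5, D 3, E 8, F 6

Standard divisor 4948/29 ≈ 170.621; standard quotas: A 2.837, B 3.733, C 4.947, D 2.925, E 8.024, F 6.535.
Rounding to the nearest integer gives 3, 4, 5, 3, 8, 7 = 30 seats, so the divisor must be adjusted.
With modified divisor 180: modified quotas A 2.689, B 3.539, C 4.689, D 2.772, E 7.606, F 6.194.
Rounding to the nearest integer: A 3, B 4, C 5, D 3, E 8, F 6 (total 29).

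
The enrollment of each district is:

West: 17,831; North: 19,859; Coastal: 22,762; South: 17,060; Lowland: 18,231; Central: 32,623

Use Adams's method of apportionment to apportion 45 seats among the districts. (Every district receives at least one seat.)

West=6, North=7, Coastal=8, South=6, Lowland=7, Central=11

Standard divisor 128366/45 ≈ 2852.578; standard quotas: West 6.251, North 6.962, Coastal 7.979, South 5.981, Lowland 6.391, Central 11.436.
Rounding up gives 7, 7, 8, 6, 7, 12 = 47 seats, so the divisor must be adjusted.
With modified divisor 3000: modified quotas West 5.944, North 6.620, Coastal 7.587, South 5.687, Lowland 6.077, Central 10.874.
Rounding up: West 6, North 7, Coastal 8, South 6, Lowland 7, Central 11 (total 45).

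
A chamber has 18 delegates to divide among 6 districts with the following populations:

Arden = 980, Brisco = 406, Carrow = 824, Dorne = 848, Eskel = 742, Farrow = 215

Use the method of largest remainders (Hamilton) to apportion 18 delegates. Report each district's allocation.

Total 4015; standard divisor 4015/18 ≈ 223.056.
Standard quotas: Arden 4.394, Brisco 1.820, Carrow 3.694, Dorne 3.802, Eskel 3.327, Farrow 0.964.
Lower quotas: Arden 4, Brisco 1, Carrow 3, Dorne 3, Eskel 3, Farrow 0 (sum 14, leaving 4 seats).
Remainders in descending order: Farrow 0.964, Brisco 0.820, Dorne 0.802, Carrow 0.694, Arden 0.394, Eskel 0.327.
The surplus seats go to Farrow, Brisco, Dorne, Carrow.

Arden=4, Brisco=2, Carrow=4, Dorne=4, Eskel=3, Farrow=1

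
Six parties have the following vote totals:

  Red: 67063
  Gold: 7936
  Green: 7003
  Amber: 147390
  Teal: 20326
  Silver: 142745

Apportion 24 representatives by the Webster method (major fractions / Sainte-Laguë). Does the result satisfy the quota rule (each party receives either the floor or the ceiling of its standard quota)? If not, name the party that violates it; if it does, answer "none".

none

Standard quotas: Red 4.101, Gold 0.485, Green 0.428, Amber 9.013, Teal 1.243, Silver 8.729.
Webster allocation: Red 4, Gold 1, Green 0, Amber 9, Teal 1, Silver 9.
Every allocation lies between the lower and upper quota.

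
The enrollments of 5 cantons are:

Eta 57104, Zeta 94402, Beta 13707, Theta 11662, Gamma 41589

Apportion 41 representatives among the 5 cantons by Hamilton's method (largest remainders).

Eta: 11, Zeta: 18, Beta: 2, Theta: 2, Gamma: 8

Total 218464; standard divisor 218464/41 ≈ 5328.39.
Standard quotas: Eta 10.7169, Zeta 17.7168, Beta 2.5724, Theta 2.1887, Gamma 7.8052.
Lower quotas: Eta 10, Zeta 17, Beta 2, Theta 2, Gamma 7 (sum 38, leaving 3 seats).
Remainders in descending order: Gamma 0.8052, Eta 0.7169, Zeta 0.7168, Beta 0.5724, Theta 0.1887.
The surplus seats go to Gamma, Eta, Zeta.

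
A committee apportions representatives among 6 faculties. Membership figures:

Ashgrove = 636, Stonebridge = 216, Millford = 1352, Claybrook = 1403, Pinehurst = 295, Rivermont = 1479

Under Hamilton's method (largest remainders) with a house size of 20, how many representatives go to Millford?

Total 5381; standard divisor 5381/20 ≈ 269.05.
Standard quotas: Ashgrove 2.364, Stonebridge 0.803, Millford 5.025, Claybrook 5.215, Pinehurst 1.096, Rivermont 5.497.
Lower quotas: Ashgrove 2, Stonebridge 0, Millford 5, Claybrook 5, Pinehurst 1, Rivermont 5 (sum 18, leaving 2 seats).
Remainders in descending order: Stonebridge 0.803, Rivermont 0.497, Ashgrove 0.364, Claybrook 0.215, Pinehurst 0.096, Millford 0.025.
Largest remainders: Stonebridge, Rivermont receive the extra seats.
Millford receives 5.

5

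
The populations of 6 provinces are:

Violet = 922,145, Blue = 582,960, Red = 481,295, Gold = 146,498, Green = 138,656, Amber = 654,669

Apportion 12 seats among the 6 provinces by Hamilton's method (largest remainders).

Violet 4; Blue 2; Red 2; Gold 1; Green 0; Amber 3

The standard divisor is 2926223/12 ≈ 243851.917.
Standard quotas: Violet 3.7816, Blue 2.3906, Red 1.9737, Gold 0.6008, Green 0.5686, Amber 2.6847.
Lower quotas: Violet 3, Blue 2, Red 1, Gold 0, Green 0, Amber 2 (sum 8, leaving 4 seats).
Remainders in descending order: Red 0.9737, Violet 0.7816, Amber 0.6847, Gold 0.6008, Green 0.5686, Blue 0.3906.
Largest remainders: Red, Violet, Amber, Gold receive the extra seats.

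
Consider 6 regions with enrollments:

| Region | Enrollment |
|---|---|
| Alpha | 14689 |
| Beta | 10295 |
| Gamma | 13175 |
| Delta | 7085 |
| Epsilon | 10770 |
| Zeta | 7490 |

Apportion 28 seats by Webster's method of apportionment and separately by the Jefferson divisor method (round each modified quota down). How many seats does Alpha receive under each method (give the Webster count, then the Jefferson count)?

6 and 7

Webster: Alpha 6, Beta 5, Gamma 6, Delta 3, Epsilon 5, Zeta 3.
Jefferson: Alpha 7, Beta 4, Gamma 6, Delta 3, Epsilon 5, Zeta 3.
Alpha gets 6 under Webster and 7 under Jefferson.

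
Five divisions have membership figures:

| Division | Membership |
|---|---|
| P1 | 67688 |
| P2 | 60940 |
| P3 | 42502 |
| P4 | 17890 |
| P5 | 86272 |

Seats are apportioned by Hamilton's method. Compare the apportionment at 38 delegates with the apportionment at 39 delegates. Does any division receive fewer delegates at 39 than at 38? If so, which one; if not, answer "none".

At 38 seats: P1 9, P2 8, P3 6, P4 3, P5 12.
At 39 seats: P1 10, P2 9, P3 6, P4 2, P5 12.
P4 drops from 3 to 2.

P4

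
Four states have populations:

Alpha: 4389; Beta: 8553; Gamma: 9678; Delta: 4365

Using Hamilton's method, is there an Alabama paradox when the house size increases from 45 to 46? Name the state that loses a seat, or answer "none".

Alpha

At 45 seats: Alpha 8, Beta 14, Gamma 16, Delta 7.
At 46 seats: Alpha 7, Beta 15, Gamma 17, Delta 7.
Alpha drops from 8 to 7.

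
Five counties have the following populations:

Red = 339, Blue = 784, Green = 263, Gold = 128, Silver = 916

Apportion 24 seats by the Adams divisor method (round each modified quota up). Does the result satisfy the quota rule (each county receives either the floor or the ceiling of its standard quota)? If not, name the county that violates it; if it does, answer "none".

none

Standard quotas: Red 3.348, Blue 7.743, Green 2.598, Gold 1.264, Silver 9.047.
Adams allocation: Red 3, Blue 7, Green 3, Gold 2, Silver 9.
Every allocation lies between the lower and upper quota.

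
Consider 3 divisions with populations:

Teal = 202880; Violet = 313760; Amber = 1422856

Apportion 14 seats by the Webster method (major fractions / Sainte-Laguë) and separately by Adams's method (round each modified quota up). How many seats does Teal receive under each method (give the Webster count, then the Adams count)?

Webster: Teal 1, Violet 2, Amber 11.
Adams: Teal 2, Violet 2, Amber 10.
Teal gets 1 under Webster and 2 under Adams.

1 and 2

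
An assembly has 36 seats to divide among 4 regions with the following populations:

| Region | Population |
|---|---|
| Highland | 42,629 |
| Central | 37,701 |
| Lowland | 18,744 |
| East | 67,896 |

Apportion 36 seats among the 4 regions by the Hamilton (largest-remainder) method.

Highland 9, Central 8, Lowland 4, East 15

Standard divisor: 166970 ÷ 36 ≈ 4638.056.
Standard quotas: Highland 9.1911, Central 8.1286, Lowland 4.0413, East 14.6389.
Lower quotas: Highland 9, Central 8, Lowland 4, East 14 (sum 35, leaving 1 seat).
Remainders in descending order: East 0.6389, Highland 0.1911, Central 0.1286, Lowland 0.0413.
The surplus seat goes to East.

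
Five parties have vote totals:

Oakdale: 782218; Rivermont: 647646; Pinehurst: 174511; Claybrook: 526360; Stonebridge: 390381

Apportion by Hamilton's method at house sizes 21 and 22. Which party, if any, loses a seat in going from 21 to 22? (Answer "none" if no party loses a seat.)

At 21 seats: Oakdale 7, Rivermont 5, Pinehurst 2, Claybrook 4, Stonebridge 3.
At 22 seats: Oakdale 7, Rivermont 6, Pinehurst 1, Claybrook 5, Stonebridge 3.
Pinehurst drops from 2 to 1.

Pinehurst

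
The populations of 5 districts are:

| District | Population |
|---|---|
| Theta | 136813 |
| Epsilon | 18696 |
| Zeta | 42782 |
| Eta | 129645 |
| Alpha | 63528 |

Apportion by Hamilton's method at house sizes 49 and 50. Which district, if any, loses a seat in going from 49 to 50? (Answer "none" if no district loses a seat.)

At 49 seats: Theta 17, Epsilon 2, Zeta 6, Eta 16, Alpha 8.
At 50 seats: Theta 18, Epsilon 2, Zeta 5, Eta 17, Alpha 8.
Zeta drops from 6 to 5.

Zeta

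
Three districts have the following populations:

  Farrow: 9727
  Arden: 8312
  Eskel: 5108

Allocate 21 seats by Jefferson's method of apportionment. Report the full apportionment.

Standard divisor 23147/21 ≈ 1102.238; standard quotas: Farrow 8.825, Arden 7.541, Eskel 4.634.
Rounding down gives 8, 7, 4 = 19 seats, so the divisor must be adjusted.
With modified divisor 1030: modified quotas Farrow 9.444, Arden 8.070, Eskel 4.959.
Rounding down: Farrow 9, Arden 8, Eskel 4 (total 21).

Farrow: 9; Arden: 8; Eskel: 4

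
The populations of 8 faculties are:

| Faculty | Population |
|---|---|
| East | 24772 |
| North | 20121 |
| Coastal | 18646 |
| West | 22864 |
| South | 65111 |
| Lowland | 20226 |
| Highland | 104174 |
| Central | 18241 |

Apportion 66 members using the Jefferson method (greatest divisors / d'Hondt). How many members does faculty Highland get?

25

Standard divisor 294155/66 ≈ 4456.894; standard quotas: East 5.558, North 4.515, Coastal 4.184, West 5.130, South 14.609, Lowland 4.538, Highland 23.374, Central 4.093.
Rounding down gives 5, 4, 4, 5, 14, 4, 23, 4 = 63 seats, so the divisor must be adjusted.
With modified divisor 4150: modified quotas East 5.969, North 4.848, Coastal 4.493, West 5.509, South 15.689, Lowland 4.874, Highland 25.102, Central 4.395.
Rounding down: East 5, North 4, Coastal 4, West 5, South 15, Lowland 4, Highland 25, Central 4 (total 66).
Highland receives 25.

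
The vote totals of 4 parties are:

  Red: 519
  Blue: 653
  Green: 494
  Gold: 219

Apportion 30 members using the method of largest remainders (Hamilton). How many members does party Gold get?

The standard divisor is 1885/30 ≈ 62.833.
Standard quotas: Red 8.260, Blue 10.393, Green 7.862, Gold 3.485.
Lower quotas: Red 8, Blue 10, Green 7, Gold 3 (sum 28, leaving 2 seats).
Remainders in descending order: Green 0.862, Gold 0.485, Blue 0.393, Red 0.260.
Largest remainders: Green, Gold receive the extra seats.
Gold receives 4.

4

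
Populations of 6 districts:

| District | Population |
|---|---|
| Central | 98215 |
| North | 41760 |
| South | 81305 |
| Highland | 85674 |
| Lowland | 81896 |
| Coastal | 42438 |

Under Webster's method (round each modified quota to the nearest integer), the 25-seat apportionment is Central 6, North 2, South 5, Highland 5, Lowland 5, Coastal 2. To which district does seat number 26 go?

Coastal

Priority for the next seat is population ÷ (current seats + 0.5).
Priorities: Central 15110.000, North 16704.000, South 14782.727, Highland 15577.091, Lowland 14890.182, Coastal 16975.200.
Highest priority: Coastal.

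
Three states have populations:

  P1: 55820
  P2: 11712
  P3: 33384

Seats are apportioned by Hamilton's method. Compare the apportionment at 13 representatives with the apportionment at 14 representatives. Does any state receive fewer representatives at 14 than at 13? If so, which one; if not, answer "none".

At 13 seats: P1 7, P2 2, P3 4.
At 14 seats: P1 8, P2 1, P3 5.
P2 drops from 2 to 1.

P2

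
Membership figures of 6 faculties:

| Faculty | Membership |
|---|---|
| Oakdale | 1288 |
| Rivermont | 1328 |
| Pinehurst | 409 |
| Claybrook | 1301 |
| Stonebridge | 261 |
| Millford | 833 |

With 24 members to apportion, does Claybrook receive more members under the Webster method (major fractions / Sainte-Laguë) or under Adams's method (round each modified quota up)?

Webster

Webster: Oakdale 5, Rivermont 6, Pinehurst 2, Claybrook 6, Stonebridge 1, Millford 4.
Adams: Oakdale 5, Rivermont 6, Pinehurst 2, Claybrook 5, Stonebridge 2, Millford 4.
Claybrook gets 6 under Webster and 5 under Adams.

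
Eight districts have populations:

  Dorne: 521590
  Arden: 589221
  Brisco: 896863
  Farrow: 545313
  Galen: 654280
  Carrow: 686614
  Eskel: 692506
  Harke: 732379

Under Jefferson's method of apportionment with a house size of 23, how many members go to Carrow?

3

Standard divisor 5318766/23 ≈ 231250.696; standard quotas: Dorne 2.256, Arden 2.548, Brisco 3.878, Farrow 2.358, Galen 2.829, Carrow 2.969, Eskel 2.995, Harke 3.167.
Rounding down gives 2, 2, 3, 2, 2, 2, 2, 3 = 18 seats, so the divisor must be adjusted.
With modified divisor 189800: modified quotas Dorne 2.748, Arden 3.104, Brisco 4.725, Farrow 2.873, Galen 3.447, Carrow 3.618, Eskel 3.649, Harke 3.859.
Rounding down: Dorne 2, Arden 3, Brisco 4, Farrow 2, Galen 3, Carrow 3, Eskel 3, Harke 3 (total 23).
Carrow receives 3.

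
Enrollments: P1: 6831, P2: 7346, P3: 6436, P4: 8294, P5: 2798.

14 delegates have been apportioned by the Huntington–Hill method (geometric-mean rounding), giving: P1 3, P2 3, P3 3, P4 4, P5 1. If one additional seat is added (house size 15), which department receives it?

P2

Priority for the next seat is population ÷ (√(s·(s+1))).
Priorities: P1 1971.940, P2 2120.608, P3 1857.913, P4 1854.595, P5 1978.485.
Highest priority: P2.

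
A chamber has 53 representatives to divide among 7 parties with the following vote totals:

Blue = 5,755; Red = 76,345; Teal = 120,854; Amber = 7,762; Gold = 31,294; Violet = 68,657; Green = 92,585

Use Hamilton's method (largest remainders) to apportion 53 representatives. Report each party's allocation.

Total 403252; standard divisor 403252/53 ≈ 7608.528.
Standard quotas: Blue 0.7564, Red 10.0341, Teal 15.8840, Amber 1.0202, Gold 4.1130, Violet 9.0237, Green 12.1686.
Lower quotas: Blue 0, Red 10, Teal 15, Amber 1, Gold 4, Violet 9, Green 12 (sum 51, leaving 2 seats).
Remainders in descending order: Teal 0.8840, Blue 0.7564, Green 0.1686, Gold 0.1130, Red 0.0341, Violet 0.0237, Amber 0.0202.
Largest remainders: Teal, Blue receive the extra seats.

Blue 1, Red 10, Teal 16, Amber 1, Gold 4, Violet 9, Green 12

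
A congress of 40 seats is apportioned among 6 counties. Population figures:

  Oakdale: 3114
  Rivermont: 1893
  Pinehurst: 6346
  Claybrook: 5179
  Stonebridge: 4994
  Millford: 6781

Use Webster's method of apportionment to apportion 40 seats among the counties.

Oakdale 4; Rivermont 3; Pinehurst 9; Claybrook 7; Stonebridge 7; Millford 10

Standard divisor 28307/40 ≈ 707.675; standard quotas: Oakdale 4.400, Rivermont 2.675, Pinehurst 8.967, Claybrook 7.318, Stonebridge 7.057, Millford 9.582.
Rounding to the nearest integer gives Oakdale 4, Rivermont 3, Pinehurst 9, Claybrook 7, Stonebridge 7, Millford 10 — total 40, matching the house size, so no adjustment is needed.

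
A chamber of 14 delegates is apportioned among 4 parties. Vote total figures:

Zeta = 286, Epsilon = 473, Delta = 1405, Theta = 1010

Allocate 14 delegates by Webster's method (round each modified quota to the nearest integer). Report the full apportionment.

Zeta=1, Epsilon=2, Delta=6, Theta=5

Standard divisor 3174/14 ≈ 226.714; standard quotas: Zeta 1.261, Epsilon 2.086, Delta 6.197, Theta 4.455.
Rounding to the nearest integer gives 1, 2, 6, 4 = 13 seats, so the divisor must be adjusted.
With modified divisor 220: modified quotas Zeta 1.300, Epsilon 2.150, Delta 6.386, Theta 4.591.
Rounding to the nearest integer: Zeta 1, Epsilon 2, Delta 6, Theta 5 (total 14).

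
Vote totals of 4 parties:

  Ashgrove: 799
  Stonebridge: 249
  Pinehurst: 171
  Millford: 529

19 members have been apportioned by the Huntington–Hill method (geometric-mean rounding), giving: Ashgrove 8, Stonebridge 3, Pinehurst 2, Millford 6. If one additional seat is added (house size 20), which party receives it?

Ashgrove

Priority for the next seat is population ÷ (√(s·(s+1))).
Priorities: Ashgrove 94.163, Stonebridge 71.880, Pinehurst 69.810, Millford 81.626.
Highest priority: Ashgrove.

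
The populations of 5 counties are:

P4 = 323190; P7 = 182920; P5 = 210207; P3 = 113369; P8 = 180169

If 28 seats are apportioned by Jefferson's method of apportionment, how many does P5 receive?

6

Standard divisor 1009855/28 ≈ 36066.25; standard quotas: P4 8.961, P7 5.072, P5 5.828, P3 3.143, P8 4.996.
Rounding down gives 8, 5, 5, 3, 4 = 25 seats, so the divisor must be adjusted.
With modified divisor 33700: modified quotas P4 9.590, P7 5.428, P5 6.238, P3 3.364, P8 5.346.
Rounding down: P4 9, P7 5, P5 6, P3 3, P8 5 (total 28).
P5 receives 6.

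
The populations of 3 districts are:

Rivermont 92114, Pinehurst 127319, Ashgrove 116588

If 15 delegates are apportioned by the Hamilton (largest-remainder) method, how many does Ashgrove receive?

The standard divisor is 336021/15 ≈ 22401.4.
Standard quotas: Rivermont 4.1120, Pinehurst 5.6835, Ashgrove 5.2045.
Lower quotas: Rivermont 4, Pinehurst 5, Ashgrove 5 (sum 14, leaving 1 seat).
Remainders in descending order: Pinehurst 0.6835, Ashgrove 0.2045, Rivermont 0.1120.
The surplus seat goes to Pinehurst.
Ashgrove receives 5.

5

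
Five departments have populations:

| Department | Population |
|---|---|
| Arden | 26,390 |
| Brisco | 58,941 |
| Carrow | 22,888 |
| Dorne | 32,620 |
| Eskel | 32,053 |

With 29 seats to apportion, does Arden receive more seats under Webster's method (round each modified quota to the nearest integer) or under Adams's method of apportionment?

Adams

Webster: Arden 4, Brisco 10, Carrow 4, Dorne 6, Eskel 5.
Adams: Arden 5, Brisco 10, Carrow 4, Dorne 5, Eskel 5.
Arden gets 4 under Webster and 5 under Adams.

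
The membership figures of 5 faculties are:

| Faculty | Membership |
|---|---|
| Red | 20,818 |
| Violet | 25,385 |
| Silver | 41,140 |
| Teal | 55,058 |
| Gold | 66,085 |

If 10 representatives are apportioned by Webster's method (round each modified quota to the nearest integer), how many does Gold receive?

3

Standard divisor 208486/10 ≈ 20848.6; standard quotas: Red 0.999, Violet 1.218, Silver 1.973, Teal 2.641, Gold 3.170.
Rounding to the nearest integer gives Red 1, Violet 1, Silver 2, Teal 3, Gold 3 — total 10, matching the house size, so no adjustment is needed.
Gold receives 3.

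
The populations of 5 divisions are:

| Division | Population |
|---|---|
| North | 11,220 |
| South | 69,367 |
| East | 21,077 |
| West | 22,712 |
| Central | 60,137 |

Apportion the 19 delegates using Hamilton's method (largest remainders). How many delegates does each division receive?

North 1; South 7; East 2; West 3; Central 6

Total 184513; standard divisor 184513/19 ≈ 9711.211.
Standard quotas: North 1.1554, South 7.1430, East 2.1704, West 2.3387, Central 6.1925.
Lower quotas: North 1, South 7, East 2, West 2, Central 6 (sum 18, leaving 1 seat).
Remainders in descending order: West 0.3387, Central 0.1925, East 0.1704, North 0.1554, South 0.1430.
Largest remainder: West receives the extra seat.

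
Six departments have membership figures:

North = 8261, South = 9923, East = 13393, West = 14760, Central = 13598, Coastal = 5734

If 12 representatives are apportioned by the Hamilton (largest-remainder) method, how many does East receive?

Standard divisor: 65669 ÷ 12 ≈ 5472.417.
Standard quotas: North 1.5096, South 1.8133, East 2.4474, West 2.6972, Central 2.4848, Coastal 1.0478.
Lower quotas: North 1, South 1, East 2, West 2, Central 2, Coastal 1 (sum 9, leaving 3 seats).
Remainders in descending order: South 0.8133, West 0.6972, North 0.5096, Central 0.4848, East 0.4474, Coastal 0.0478.
The surplus seats go to South, West, North.
East receives 2.

2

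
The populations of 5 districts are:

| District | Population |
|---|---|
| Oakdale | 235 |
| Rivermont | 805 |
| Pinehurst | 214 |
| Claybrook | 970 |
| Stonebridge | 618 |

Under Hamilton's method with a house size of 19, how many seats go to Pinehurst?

1

Standard divisor: 2842 ÷ 19 ≈ 149.579.
Standard quotas: Oakdale 1.571, Rivermont 5.382, Pinehurst 1.431, Claybrook 6.485, Stonebridge 4.132.
Lower quotas: Oakdale 1, Rivermont 5, Pinehurst 1, Claybrook 6, Stonebridge 4 (sum 17, leaving 2 seats).
Remainders in descending order: Oakdale 0.571, Claybrook 0.485, Pinehurst 0.431, Rivermont 0.382, Stonebridge 0.132.
The surplus seats go to Oakdale, Claybrook.
Pinehurst receives 1.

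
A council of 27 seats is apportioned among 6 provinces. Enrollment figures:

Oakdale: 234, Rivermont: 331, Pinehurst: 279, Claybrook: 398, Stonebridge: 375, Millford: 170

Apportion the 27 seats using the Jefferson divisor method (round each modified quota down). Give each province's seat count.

Standard divisor 1787/27 ≈ 66.185; standard quotas: Oakdale 3.536, Rivermont 5.001, Pinehurst 4.215, Claybrook 6.013, Stonebridge 5.666, Millford 2.569.
Rounding down gives 3, 5, 4, 6, 5, 2 = 25 seats, so the divisor must be adjusted.
With modified divisor 58: modified quotas Oakdale 4.034, Rivermont 5.707, Pinehurst 4.810, Claybrook 6.862, Stonebridge 6.466, Millford 2.931.
Rounding down: Oakdale 4, Rivermont 5, Pinehurst 4, Claybrook 6, Stonebridge 6, Millford 2 (total 27).

Oakdale 4, Rivermont 5, Pinehurst 4, Claybrook 6, Stonebridge 6, Millford 2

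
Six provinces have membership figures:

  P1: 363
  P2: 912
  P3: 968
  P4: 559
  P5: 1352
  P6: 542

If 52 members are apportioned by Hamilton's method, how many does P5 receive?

15

The standard divisor is 4696/52 ≈ 90.308.
Standard quotas: P1 4.020, P2 10.099, P3 10.719, P4 6.190, P5 14.971, P6 6.002.
Lower quotas: P1 4, P2 10, P3 10, P4 6, P5 14, P6 6 (sum 50, leaving 2 seats).
Remainders in descending order: P5 0.971, P3 0.719, P4 0.190, P2 0.099, P1 0.020, P6 0.002.
Largest remainders: P5, P3 receive the extra seats.
P5 receives 15.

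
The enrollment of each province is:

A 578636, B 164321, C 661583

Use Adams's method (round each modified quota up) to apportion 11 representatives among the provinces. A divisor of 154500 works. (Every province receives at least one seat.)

With modified divisor 154500: modified quotas A 3.745, B 1.064, C 4.282.
Rounding up: A 4, B 2, C 5 (total 11).

A 4; B 2; C 5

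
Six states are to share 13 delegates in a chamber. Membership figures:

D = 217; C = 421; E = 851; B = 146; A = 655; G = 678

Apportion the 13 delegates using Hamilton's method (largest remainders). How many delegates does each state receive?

The standard divisor is 2968/13 ≈ 228.308.
Standard quotas: D 0.950, C 1.844, E 3.727, B 0.639, A 2.869, G 2.970.
Lower quotas: D 0, C 1, E 3, B 0, A 2, G 2 (sum 8, leaving 5 seats).
Remainders in descending order: G 0.970, D 0.950, A 0.869, C 0.844, E 0.727, B 0.639.
Largest remainders: G, D, A, C, E receive the extra seats.

D 1, C 2, E 4, B 0, A 3, G 3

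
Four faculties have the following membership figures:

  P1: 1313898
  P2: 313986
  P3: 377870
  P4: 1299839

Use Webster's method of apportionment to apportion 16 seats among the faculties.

P1 6; P2 2; P3 2; P4 6

Standard divisor 3305593/16 ≈ 206599.562; standard quotas: P1 6.360, P2 1.520, P3 1.829, P4 6.292.
Rounding to the nearest integer gives P1 6, P2 2, P3 2, P4 6 — total 16, matching the house size, so no adjustment is needed.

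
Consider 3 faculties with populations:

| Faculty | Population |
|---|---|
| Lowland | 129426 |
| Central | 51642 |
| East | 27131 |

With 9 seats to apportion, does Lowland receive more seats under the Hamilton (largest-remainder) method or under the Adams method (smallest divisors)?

Hamilton

Hamilton: Lowland 6, Central 2, East 1.
Adams: Lowland 5, Central 2, East 2.
Lowland gets 6 under Hamilton and 5 under Adams.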